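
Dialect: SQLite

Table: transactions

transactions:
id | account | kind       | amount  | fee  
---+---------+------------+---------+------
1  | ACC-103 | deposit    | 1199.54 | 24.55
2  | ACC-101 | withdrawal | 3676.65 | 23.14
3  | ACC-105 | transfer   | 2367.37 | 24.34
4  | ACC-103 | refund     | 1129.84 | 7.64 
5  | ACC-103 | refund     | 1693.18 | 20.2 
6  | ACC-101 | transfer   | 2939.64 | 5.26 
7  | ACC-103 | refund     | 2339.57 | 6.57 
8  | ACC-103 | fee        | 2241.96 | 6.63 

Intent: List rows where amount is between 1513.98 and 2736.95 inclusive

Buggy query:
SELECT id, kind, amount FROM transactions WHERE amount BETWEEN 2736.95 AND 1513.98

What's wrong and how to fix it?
Bug: BETWEEN expects the lower bound first; with 2736.95 AND 1513.98 the range is empty

Fix: Swap the bounds so the smaller value comes first

Corrected query:
SELECT id, kind, amount FROM transactions WHERE amount BETWEEN 1513.98 AND 2736.95

Result:
id | kind     | amount 
---+----------+--------
3  | transfer | 2367.37
5  | refund   | 1693.18
7  | refund   | 2339.57
8  | fee      | 2241.96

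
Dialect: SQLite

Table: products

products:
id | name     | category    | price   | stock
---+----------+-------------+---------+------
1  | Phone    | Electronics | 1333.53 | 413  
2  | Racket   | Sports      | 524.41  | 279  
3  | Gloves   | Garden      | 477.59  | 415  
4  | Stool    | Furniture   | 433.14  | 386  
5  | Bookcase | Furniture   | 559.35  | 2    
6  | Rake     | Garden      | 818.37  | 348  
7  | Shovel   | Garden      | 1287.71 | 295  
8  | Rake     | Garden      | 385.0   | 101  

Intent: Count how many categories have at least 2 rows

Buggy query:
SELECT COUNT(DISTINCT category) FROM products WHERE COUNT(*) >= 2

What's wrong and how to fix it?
Bug: COUNT(*) cannot appear in WHERE; the per-group count doesn't exist yet

Fix: Use a subquery that GROUPs and filters with HAVING, then count its rows

Corrected query:
SELECT COUNT(*) FROM (SELECT category FROM products GROUP BY category HAVING COUNT(*) >= 2)

Result:
COUNT(*)
--------
2       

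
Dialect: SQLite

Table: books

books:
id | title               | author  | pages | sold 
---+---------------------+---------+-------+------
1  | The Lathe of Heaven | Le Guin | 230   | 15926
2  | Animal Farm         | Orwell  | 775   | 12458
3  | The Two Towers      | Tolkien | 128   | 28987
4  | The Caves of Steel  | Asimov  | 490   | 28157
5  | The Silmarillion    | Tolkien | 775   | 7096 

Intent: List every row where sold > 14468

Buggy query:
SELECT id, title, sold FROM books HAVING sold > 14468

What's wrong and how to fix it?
Bug: This is a non-aggregate query (no GROUP BY, no aggregates), so in SQLite the HAVING clause is invalid here; a row-level condition belongs in WHERE

Fix: Use WHERE for row-level filtering

Corrected query:
SELECT id, title, sold FROM books WHERE sold > 14468

Result:
id | title               | sold 
---+---------------------+------
1  | The Lathe of Heaven | 15926
3  | The Two Towers      | 28987
4  | The Caves of Steel  | 28157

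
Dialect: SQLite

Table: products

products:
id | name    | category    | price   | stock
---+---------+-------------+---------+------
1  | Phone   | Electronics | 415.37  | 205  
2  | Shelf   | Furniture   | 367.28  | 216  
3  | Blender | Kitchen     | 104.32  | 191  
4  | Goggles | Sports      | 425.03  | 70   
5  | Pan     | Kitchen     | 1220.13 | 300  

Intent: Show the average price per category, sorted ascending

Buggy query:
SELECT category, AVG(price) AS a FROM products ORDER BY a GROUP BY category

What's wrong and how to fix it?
Bug: GROUP BY must precede ORDER BY

Fix: Reorder: SELECT … FROM … GROUP BY … ORDER BY …

Corrected query:
SELECT category, AVG(price) AS a FROM products GROUP BY category ORDER BY a

Result:
category    | a      
------------+--------
Furniture   | 367.28 
Electronics | 415.37 
Sports      | 425.03 
Kitchen     | 662.225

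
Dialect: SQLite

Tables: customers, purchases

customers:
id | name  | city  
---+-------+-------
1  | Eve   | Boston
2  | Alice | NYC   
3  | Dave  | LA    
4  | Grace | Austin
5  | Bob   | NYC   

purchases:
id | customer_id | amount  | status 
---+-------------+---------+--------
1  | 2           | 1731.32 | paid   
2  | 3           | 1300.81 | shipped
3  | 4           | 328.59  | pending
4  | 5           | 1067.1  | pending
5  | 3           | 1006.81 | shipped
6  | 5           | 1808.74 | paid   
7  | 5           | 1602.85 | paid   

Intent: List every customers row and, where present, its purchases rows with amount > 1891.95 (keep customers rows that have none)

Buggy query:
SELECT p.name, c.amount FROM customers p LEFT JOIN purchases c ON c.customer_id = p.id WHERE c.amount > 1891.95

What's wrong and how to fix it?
Bug: A WHERE condition on the right-hand table after LEFT JOIN drops unmatched parents

Fix: Put 'c.amount > 1891.95' in the JOIN's ON clause instead of WHERE

Corrected query:
SELECT p.name, c.amount FROM customers p LEFT JOIN purchases c ON c.customer_id = p.id AND c.amount > 1891.95

Result:
name  | amount
------+-------
Eve   | NULL  
Alice | NULL  
Dave  | NULL  
Grace | NULL  
Bob   | NULL  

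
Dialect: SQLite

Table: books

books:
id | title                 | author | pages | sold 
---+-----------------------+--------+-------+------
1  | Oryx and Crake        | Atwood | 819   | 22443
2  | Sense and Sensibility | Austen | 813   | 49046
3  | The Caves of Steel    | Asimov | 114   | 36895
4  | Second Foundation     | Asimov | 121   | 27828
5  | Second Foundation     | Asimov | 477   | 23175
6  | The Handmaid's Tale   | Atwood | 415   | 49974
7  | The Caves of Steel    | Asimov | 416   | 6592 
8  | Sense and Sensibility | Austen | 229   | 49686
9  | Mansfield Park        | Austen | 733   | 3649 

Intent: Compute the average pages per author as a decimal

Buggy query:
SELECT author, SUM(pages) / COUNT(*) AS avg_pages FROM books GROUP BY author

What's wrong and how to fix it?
Bug: Both operands are integers, so '/' performs integer division and truncates

Fix: Multiply by 1.0 (or CAST to REAL) to force floating-point division

Corrected query:
SELECT author, SUM(pages) * 1.0 / COUNT(*) AS avg_pages FROM books GROUP BY author

Result:
author | avg_pages 
-------+-----------
Asimov | 282       
Atwood | 617       
Austen | 591.666667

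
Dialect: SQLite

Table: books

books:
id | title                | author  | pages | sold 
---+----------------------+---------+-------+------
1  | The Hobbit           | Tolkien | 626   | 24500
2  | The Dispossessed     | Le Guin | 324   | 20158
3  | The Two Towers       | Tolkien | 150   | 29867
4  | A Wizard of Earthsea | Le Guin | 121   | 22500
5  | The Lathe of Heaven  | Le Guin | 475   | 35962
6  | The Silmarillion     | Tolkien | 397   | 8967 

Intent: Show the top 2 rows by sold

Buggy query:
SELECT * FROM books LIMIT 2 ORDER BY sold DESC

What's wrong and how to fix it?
Bug: ORDER BY cannot follow LIMIT; LIMIT is the final clause

Fix: Sort with ORDER BY, then apply LIMIT

Corrected query:
SELECT * FROM books ORDER BY sold DESC LIMIT 2

Result:
id | title               | author  | pages | sold 
---+---------------------+---------+-------+------
5  | The Lathe of Heaven | Le Guin | 475   | 35962
3  | The Two Towers      | Tolkien | 150   | 29867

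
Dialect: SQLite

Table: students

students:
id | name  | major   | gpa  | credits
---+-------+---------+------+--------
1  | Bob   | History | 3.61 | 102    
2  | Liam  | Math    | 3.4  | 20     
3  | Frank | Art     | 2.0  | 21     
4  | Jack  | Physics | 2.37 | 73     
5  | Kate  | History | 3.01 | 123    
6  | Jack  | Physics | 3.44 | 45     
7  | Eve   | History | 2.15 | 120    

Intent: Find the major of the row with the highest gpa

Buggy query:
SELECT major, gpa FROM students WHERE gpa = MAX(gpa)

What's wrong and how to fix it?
Bug: MAX(gpa) is an aggregate and cannot be used directly in WHERE

Fix: Use a subquery: WHERE gpa = (SELECT MAX(gpa) FROM students)

Corrected query:
SELECT major, gpa FROM students WHERE gpa = (SELECT MAX(gpa) FROM students)

Result:
major   | gpa 
--------+-----
History | 3.61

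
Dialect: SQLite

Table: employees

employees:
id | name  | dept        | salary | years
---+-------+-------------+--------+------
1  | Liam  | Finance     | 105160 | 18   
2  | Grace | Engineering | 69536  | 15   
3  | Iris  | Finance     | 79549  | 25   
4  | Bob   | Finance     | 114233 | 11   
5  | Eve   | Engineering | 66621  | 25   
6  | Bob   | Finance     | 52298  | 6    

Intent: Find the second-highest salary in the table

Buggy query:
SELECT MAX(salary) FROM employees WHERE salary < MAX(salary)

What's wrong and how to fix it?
Bug: The inner MAX is an aggregate inside WHERE, which is not allowed

Fix: Put the inner MAX in a scalar subquery

Corrected query:
SELECT MAX(salary) FROM employees WHERE salary < (SELECT MAX(salary) FROM employees)

Result:
MAX(salary)
-----------
105160     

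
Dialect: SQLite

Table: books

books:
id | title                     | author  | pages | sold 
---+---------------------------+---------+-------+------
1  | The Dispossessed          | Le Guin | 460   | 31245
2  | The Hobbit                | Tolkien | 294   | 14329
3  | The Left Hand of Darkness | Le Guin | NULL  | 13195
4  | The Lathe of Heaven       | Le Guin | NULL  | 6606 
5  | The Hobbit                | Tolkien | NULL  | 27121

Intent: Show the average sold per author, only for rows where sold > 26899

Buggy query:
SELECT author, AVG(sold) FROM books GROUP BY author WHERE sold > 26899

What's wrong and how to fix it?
Bug: WHERE cannot follow GROUP BY

Fix: Move the WHERE clause before GROUP BY

Corrected query:
SELECT author, AVG(sold) FROM books WHERE sold > 26899 GROUP BY author

Result:
author  | AVG(sold)
--------+----------
Le Guin | 31245    
Tolkien | 27121    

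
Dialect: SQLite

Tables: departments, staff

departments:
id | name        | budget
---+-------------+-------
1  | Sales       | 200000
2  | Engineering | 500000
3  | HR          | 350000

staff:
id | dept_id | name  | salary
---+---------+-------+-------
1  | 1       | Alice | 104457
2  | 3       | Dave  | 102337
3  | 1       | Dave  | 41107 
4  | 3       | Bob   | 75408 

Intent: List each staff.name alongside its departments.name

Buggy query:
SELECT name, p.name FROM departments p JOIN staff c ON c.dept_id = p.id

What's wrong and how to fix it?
Bug: Both tables have a 'name' column; the unqualified reference is ambiguous

Fix: Qualify the column with its table alias (c.name)

Corrected query:
SELECT c.name, p.name FROM departments p JOIN staff c ON c.dept_id = p.id

Result:
name  | name 
------+------
Alice | Sales
Dave  | HR   
Dave  | Sales
Bob   | HR   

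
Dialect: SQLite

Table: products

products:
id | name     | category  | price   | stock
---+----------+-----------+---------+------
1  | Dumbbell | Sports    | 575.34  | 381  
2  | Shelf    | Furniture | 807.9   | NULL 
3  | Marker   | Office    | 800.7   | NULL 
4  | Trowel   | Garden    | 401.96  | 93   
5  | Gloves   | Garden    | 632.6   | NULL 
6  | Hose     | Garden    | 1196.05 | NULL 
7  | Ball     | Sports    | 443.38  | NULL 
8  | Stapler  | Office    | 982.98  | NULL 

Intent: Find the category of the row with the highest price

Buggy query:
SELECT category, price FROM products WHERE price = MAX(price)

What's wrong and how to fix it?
Bug: WHERE is evaluated per row; an aggregate over the whole table isn't defined there

Fix: Wrap MAX in a scalar subquery so WHERE compares against a single value

Corrected query:
SELECT category, price FROM products WHERE price = (SELECT MAX(price) FROM products)

Result:
category | price  
---------+--------
Garden   | 1196.05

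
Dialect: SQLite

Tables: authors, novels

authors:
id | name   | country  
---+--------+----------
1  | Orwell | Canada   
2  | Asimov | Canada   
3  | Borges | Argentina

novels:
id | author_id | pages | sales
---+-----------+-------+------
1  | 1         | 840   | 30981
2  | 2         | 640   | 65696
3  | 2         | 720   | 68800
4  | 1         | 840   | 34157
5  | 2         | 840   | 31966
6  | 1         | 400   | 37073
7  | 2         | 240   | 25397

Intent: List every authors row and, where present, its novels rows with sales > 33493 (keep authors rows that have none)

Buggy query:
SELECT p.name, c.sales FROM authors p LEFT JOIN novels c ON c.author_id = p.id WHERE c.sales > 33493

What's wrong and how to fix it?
Bug: A WHERE condition on the right-hand table after LEFT JOIN drops unmatched parents

Fix: Move the right-table condition into the ON clause so unmatched parents are kept

Corrected query:
SELECT p.name, c.sales FROM authors p LEFT JOIN novels c ON c.author_id = p.id AND c.sales > 33493

Result:
name   | sales
-------+------
Orwell | 34157
Orwell | 37073
Asimov | 65696
Asimov | 68800
Borges | NULL 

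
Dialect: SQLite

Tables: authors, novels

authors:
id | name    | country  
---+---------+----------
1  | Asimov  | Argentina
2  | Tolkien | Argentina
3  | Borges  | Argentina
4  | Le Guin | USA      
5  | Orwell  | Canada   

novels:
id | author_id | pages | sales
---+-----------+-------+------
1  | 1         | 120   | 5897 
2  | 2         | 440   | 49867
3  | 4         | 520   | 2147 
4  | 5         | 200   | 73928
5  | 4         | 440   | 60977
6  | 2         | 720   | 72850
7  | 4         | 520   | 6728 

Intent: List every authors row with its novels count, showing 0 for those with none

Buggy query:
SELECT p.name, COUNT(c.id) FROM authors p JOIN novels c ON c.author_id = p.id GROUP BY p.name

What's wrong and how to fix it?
Bug: An inner join excludes parents with zero children

Fix: Use LEFT JOIN so parents without children still appear (COUNT(c.id) gives 0)

Corrected query:
SELECT p.name, COUNT(c.id) FROM authors p LEFT JOIN novels c ON c.author_id = p.id GROUP BY p.name

Result:
name    | COUNT(c.id)
--------+------------
Asimov  | 1          
Borges  | 0          
Le Guin | 3          
Orwell  | 1          
Tolkien | 2          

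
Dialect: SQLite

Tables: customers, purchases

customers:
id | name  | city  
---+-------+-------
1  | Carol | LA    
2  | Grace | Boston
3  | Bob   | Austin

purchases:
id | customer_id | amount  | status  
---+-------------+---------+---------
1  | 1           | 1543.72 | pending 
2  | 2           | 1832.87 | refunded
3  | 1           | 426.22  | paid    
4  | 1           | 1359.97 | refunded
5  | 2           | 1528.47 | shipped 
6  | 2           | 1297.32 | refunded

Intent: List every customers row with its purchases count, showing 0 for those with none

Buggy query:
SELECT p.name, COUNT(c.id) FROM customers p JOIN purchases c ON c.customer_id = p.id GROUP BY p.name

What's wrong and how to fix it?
Bug: INNER JOIN drops customers rows that have no matching purchases rows

Fix: Switch to LEFT JOIN to retain unmatched parent rows

Corrected query:
SELECT p.name, COUNT(c.id) FROM customers p LEFT JOIN purchases c ON c.customer_id = p.id GROUP BY p.name

Result:
name  | COUNT(c.id)
------+------------
Bob   | 0          
Carol | 3          
Grace | 3          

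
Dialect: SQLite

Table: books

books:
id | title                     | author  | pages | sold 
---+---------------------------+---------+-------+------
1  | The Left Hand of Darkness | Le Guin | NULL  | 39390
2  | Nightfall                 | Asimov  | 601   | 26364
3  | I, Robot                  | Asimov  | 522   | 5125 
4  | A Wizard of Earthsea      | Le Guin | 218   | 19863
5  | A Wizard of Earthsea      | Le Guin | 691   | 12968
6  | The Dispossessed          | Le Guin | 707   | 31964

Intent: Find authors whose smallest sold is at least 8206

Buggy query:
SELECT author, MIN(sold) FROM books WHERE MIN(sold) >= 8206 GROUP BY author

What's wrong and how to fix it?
Bug: MIN() in WHERE is a misuse of aggregate

Fix: Replace WHERE with HAVING after the GROUP BY

Corrected query:
SELECT author, MIN(sold) FROM books GROUP BY author HAVING MIN(sold) >= 8206

Result:
author  | MIN(sold)
--------+----------
Le Guin | 12968    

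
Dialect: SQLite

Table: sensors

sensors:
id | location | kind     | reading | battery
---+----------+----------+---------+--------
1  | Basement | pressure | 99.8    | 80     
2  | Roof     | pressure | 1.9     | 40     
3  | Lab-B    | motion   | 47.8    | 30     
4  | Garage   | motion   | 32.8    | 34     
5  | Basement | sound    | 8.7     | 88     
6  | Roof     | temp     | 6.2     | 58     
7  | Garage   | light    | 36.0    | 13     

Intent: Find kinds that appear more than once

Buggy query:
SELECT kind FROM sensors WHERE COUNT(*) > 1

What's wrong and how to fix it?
Bug: WHERE can't reference COUNT(*); aggregates are computed after WHERE

Fix: Group first, then use HAVING for the count condition

Corrected query:
SELECT kind FROM sensors GROUP BY kind HAVING COUNT(*) > 1

Result:
kind    
--------
motion  
pressure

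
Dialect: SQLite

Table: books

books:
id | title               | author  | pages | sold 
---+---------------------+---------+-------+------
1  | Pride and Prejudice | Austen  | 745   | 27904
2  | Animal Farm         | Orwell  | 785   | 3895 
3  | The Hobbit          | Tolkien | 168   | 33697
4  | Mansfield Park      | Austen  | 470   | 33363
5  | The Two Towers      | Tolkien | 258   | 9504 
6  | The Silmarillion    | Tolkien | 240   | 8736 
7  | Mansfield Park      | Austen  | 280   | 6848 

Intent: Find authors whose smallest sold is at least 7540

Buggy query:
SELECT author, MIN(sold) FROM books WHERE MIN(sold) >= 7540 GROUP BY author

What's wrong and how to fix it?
Bug: Aggregates like MIN are computed per group after WHERE runs

Fix: Replace WHERE with HAVING after the GROUP BY

Corrected query:
SELECT author, MIN(sold) FROM books GROUP BY author HAVING MIN(sold) >= 7540

Result:
author  | MIN(sold)
--------+----------
Tolkien | 8736     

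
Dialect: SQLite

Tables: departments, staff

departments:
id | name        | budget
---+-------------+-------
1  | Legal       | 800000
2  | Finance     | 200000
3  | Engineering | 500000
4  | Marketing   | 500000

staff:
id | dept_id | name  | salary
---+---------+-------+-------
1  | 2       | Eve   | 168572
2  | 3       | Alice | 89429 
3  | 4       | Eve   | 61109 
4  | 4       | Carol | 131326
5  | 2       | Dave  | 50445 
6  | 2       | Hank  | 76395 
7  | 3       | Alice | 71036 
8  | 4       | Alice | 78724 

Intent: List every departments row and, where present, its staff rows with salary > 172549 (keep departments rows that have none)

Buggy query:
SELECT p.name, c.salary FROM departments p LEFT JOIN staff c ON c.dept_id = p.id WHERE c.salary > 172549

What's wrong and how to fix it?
Bug: A WHERE condition on the right-hand table after LEFT JOIN drops unmatched parents

Fix: Move the right-table condition into the ON clause so unmatched parents are kept

Corrected query:
SELECT p.name, c.salary FROM departments p LEFT JOIN staff c ON c.dept_id = p.id AND c.salary > 172549

Result:
name        | salary
------------+-------
Legal       | NULL  
Finance     | NULL  
Engineering | NULL  
Marketing   | NULL  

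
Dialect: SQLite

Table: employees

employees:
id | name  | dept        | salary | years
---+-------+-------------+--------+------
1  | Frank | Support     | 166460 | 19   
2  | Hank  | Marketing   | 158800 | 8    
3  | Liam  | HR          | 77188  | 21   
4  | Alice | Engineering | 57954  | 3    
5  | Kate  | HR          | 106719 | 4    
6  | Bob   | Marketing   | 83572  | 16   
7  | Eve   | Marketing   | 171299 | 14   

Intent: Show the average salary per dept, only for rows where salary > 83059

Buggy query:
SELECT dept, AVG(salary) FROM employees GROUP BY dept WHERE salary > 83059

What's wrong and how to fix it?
Bug: WHERE cannot follow GROUP BY

Fix: Move the WHERE clause before GROUP BY

Corrected query:
SELECT dept, AVG(salary) FROM employees WHERE salary > 83059 GROUP BY dept

Result:
dept      | AVG(salary)  
----------+--------------
HR        | 106719       
Marketing | 137890.333333
Support   | 166460       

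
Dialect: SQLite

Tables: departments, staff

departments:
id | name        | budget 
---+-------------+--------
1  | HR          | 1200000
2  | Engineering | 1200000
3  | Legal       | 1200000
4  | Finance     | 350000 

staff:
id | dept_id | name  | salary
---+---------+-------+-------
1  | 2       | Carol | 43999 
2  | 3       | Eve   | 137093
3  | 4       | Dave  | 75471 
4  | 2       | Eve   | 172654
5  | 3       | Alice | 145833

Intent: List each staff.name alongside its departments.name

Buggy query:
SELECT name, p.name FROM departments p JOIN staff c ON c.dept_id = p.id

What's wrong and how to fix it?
Bug: Both tables have a 'name' column; the unqualified reference is ambiguous

Fix: Qualify the column with its table alias (c.name)

Corrected query:
SELECT c.name, p.name FROM departments p JOIN staff c ON c.dept_id = p.id

Result:
name  | name       
------+------------
Carol | Engineering
Eve   | Legal      
Dave  | Finance    
Eve   | Engineering
Alice | Legal      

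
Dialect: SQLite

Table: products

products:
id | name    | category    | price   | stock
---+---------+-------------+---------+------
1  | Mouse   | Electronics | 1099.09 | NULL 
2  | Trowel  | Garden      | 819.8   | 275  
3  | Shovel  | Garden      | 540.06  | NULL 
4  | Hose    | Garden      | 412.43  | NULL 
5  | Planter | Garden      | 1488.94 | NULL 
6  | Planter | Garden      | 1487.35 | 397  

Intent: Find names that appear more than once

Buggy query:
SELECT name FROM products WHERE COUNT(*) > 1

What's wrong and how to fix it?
Bug: COUNT(*) is an aggregate and cannot be used in WHERE

Fix: Group first, then use HAVING for the count condition

Corrected query:
SELECT name FROM products GROUP BY name HAVING COUNT(*) > 1

Result:
name   
-------
Planter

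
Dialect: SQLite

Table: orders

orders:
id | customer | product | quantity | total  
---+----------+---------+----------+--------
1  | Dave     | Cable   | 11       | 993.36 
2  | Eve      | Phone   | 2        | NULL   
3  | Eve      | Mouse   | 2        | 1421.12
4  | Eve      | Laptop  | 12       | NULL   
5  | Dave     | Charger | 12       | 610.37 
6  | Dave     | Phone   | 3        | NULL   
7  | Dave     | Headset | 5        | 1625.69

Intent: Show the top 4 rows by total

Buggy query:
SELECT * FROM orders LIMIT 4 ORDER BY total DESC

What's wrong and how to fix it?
Bug: LIMIT must come after ORDER BY

Fix: Swap the clauses: ORDER BY first, then LIMIT

Corrected query:
SELECT * FROM orders ORDER BY total DESC LIMIT 4

Result:
id | customer | product | quantity | total  
---+----------+---------+----------+--------
7  | Dave     | Headset | 5        | 1625.69
3  | Eve      | Mouse   | 2        | 1421.12
1  | Dave     | Cable   | 11       | 993.36 
5  | Dave     | Charger | 12       | 610.37 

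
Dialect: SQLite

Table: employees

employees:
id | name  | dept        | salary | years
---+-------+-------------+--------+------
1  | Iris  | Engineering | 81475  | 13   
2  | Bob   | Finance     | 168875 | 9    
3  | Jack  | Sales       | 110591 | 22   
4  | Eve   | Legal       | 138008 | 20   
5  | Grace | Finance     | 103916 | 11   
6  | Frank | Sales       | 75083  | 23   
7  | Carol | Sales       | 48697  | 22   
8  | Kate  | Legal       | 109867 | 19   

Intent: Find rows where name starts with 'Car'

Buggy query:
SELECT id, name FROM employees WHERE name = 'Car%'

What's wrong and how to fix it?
Bug: '=' compares the literal string including the % character; pattern matching needs LIKE

Fix: Replace '=' with LIKE so 'Car%' is treated as a pattern

Corrected query:
SELECT id, name FROM employees WHERE name LIKE 'Car%'

Result:
id | name 
---+------
7  | Carol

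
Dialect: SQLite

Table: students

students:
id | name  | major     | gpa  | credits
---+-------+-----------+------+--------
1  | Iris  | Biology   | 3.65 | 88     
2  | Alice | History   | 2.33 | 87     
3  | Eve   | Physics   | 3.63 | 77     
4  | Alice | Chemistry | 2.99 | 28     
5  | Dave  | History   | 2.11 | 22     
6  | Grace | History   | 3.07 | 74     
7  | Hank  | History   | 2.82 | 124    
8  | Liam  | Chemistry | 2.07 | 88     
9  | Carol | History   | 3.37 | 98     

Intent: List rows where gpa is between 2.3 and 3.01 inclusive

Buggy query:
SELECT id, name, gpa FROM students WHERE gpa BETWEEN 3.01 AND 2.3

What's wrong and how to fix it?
Bug: BETWEEN expects the lower bound first; with 3.01 AND 2.3 the range is empty

Fix: Write BETWEEN 2.3 AND 3.01

Corrected query:
SELECT id, name, gpa FROM students WHERE gpa BETWEEN 2.3 AND 3.01

Result:
id | name  | gpa 
---+-------+-----
2  | Alice | 2.33
4  | Alice | 2.99
7  | Hank  | 2.82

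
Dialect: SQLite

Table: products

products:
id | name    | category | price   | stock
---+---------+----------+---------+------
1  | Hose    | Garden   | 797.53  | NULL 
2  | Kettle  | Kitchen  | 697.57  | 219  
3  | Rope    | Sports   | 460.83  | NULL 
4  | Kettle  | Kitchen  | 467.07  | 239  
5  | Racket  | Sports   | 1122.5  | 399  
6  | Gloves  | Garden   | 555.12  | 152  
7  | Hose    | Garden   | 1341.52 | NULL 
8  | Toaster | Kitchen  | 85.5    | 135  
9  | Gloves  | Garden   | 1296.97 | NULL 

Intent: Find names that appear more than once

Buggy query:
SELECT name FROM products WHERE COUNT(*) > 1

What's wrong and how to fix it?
Bug: COUNT(*) is an aggregate and cannot be used in WHERE

Fix: Group first, then use HAVING for the count condition

Corrected query:
SELECT name FROM products GROUP BY name HAVING COUNT(*) > 1

Result:
name  
------
Gloves
Hose  
Kettle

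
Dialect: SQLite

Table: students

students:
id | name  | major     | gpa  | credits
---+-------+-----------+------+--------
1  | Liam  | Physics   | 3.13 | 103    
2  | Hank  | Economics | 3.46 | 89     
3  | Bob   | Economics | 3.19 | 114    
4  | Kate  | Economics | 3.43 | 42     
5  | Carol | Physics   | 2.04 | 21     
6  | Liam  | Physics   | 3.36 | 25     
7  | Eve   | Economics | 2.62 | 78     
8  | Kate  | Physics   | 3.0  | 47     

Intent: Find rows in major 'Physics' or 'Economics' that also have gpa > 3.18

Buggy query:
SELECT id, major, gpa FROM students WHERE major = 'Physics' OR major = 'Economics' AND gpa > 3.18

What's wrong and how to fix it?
Bug: AND binds tighter than OR, so this parses as major = 'Physics' OR (major = 'Economics' AND gpa > 3.18)

Fix: Group the OR with parentheses (or use IN), then AND the threshold

Corrected query:
SELECT id, major, gpa FROM students WHERE (major = 'Physics' OR major = 'Economics') AND gpa > 3.18

Result:
id | major     | gpa 
---+-----------+-----
2  | Economics | 3.46
3  | Economics | 3.19
4  | Economics | 3.43
6  | Physics   | 3.36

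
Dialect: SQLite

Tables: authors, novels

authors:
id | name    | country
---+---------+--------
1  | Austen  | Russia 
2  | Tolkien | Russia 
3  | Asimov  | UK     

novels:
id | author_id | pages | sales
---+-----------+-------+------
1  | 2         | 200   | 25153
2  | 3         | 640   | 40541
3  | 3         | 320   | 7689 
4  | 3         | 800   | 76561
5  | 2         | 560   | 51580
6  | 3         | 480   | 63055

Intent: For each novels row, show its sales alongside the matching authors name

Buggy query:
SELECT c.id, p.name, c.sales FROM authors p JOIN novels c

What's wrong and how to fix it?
Bug: Missing join condition: each novels row is matched to all authors rows instead of just its own

Fix: Add ON c.author_id = p.id to the JOIN

Corrected query:
SELECT c.id, p.name, c.sales FROM authors p JOIN novels c ON c.author_id = p.id

Result:
id | name    | sales
---+---------+------
1  | Tolkien | 25153
2  | Asimov  | 40541
3  | Asimov  | 7689 
4  | Asimov  | 76561
5  | Tolkien | 51580
6  | Asimov  | 63055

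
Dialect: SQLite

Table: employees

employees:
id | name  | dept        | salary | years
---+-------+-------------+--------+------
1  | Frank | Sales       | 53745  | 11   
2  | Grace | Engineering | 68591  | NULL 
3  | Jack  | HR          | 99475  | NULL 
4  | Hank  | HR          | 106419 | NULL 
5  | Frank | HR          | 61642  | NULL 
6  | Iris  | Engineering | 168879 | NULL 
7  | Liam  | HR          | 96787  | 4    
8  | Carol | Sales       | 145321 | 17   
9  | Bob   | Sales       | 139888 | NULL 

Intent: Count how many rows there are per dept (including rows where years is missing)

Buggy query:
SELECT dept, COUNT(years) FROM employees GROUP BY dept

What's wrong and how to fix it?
Bug: COUNT(column) counts non-NULL values only; rows with NULL years aren't counted

Fix: Use COUNT(*) to count all rows regardless of NULL

Corrected query:
SELECT dept, COUNT(*) FROM employees GROUP BY dept

Result:
dept        | COUNT(*)
------------+---------
Engineering | 2       
HR          | 4       
Sales       | 3       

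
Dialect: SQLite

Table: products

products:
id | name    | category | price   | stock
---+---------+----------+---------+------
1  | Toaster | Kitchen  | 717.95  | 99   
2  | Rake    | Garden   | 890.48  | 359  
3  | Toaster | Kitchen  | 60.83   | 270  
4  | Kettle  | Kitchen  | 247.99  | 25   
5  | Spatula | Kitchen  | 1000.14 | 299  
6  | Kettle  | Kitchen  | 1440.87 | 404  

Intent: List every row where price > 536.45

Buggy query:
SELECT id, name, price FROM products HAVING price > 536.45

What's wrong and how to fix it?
Bug: This is a non-aggregate query (no GROUP BY, no aggregates), so in SQLite the HAVING clause is invalid here; a row-level condition belongs in WHERE

Fix: Use WHERE for row-level filtering

Corrected query:
SELECT id, name, price FROM products WHERE price > 536.45

Result:
id | name    | price  
---+---------+--------
1  | Toaster | 717.95 
2  | Rake    | 890.48 
5  | Spatula | 1000.14
6  | Kettle  | 1440.87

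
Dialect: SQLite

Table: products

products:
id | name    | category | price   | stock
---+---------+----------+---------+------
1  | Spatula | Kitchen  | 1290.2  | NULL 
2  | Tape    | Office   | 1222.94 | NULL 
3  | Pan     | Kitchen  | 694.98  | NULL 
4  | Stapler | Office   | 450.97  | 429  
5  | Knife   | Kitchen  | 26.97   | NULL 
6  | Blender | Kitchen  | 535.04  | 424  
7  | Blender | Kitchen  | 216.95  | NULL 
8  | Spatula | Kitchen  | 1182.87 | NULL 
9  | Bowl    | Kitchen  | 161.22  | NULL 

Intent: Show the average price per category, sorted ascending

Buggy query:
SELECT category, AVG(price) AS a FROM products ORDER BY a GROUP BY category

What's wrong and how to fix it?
Bug: ORDER BY appears before GROUP BY; SQL clause order requires GROUP BY first

Fix: Reorder: SELECT … FROM … GROUP BY … ORDER BY …

Corrected query:
SELECT category, AVG(price) AS a FROM products GROUP BY category ORDER BY a

Result:
category | a      
---------+--------
Kitchen  | 586.89 
Office   | 836.955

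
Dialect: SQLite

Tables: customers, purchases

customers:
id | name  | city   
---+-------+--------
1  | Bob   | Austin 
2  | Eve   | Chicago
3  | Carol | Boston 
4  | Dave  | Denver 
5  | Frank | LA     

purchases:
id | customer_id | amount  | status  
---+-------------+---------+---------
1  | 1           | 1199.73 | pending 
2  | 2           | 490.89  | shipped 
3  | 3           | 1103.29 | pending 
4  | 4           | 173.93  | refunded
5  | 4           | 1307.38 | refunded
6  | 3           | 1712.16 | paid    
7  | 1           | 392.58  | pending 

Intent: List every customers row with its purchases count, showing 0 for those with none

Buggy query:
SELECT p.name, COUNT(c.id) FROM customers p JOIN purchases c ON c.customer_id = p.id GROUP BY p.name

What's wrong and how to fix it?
Bug: INNER JOIN drops customers rows that have no matching purchases rows

Fix: Switch to LEFT JOIN to retain unmatched parent rows

Corrected query:
SELECT p.name, COUNT(c.id) FROM customers p LEFT JOIN purchases c ON c.customer_id = p.id GROUP BY p.name

Result:
name  | COUNT(c.id)
------+------------
Bob   | 2          
Carol | 2          
Dave  | 2          
Eve   | 1          
Frank | 0          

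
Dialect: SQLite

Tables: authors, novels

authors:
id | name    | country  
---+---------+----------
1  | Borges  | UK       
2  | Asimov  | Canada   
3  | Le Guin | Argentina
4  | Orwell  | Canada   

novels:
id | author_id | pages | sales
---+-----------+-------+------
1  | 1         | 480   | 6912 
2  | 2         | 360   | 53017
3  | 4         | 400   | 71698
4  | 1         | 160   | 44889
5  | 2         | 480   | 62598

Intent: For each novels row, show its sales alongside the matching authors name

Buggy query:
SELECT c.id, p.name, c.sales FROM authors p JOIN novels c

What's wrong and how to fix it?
Bug: JOIN with no ON clause produces a cartesian product; every novels row pairs with every authors row

Fix: Add ON c.author_id = p.id to the JOIN

Corrected query:
SELECT c.id, p.name, c.sales FROM authors p JOIN novels c ON c.author_id = p.id

Result:
id | name   | sales
---+--------+------
1  | Borges | 6912 
2  | Asimov | 53017
3  | Orwell | 71698
4  | Borges | 44889
5  | Asimov | 62598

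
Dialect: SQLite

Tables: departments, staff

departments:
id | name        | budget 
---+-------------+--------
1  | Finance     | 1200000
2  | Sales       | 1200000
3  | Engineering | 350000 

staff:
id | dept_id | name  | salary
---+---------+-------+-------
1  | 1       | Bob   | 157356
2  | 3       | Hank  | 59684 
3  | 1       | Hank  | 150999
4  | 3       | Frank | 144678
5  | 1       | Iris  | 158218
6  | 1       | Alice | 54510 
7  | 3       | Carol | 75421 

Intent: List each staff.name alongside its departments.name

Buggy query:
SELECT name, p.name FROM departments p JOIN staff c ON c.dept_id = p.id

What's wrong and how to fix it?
Bug: Both tables have a 'name' column; the unqualified reference is ambiguous

Fix: Qualify the column with its table alias (c.name)

Corrected query:
SELECT c.name, p.name FROM departments p JOIN staff c ON c.dept_id = p.id

Result:
name  | name       
------+------------
Bob   | Finance    
Hank  | Engineering
Hank  | Finance    
Frank | Engineering
Iris  | Finance    
Alice | Finance    
Carol | Engineering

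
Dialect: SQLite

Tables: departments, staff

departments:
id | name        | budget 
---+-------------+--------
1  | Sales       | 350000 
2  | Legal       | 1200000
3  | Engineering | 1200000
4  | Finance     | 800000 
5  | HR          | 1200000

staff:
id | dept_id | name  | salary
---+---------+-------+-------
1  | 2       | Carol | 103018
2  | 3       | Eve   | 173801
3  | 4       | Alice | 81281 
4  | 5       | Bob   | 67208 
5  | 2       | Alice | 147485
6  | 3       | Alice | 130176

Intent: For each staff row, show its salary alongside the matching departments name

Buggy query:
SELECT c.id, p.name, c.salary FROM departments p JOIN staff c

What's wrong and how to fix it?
Bug: Missing join condition: each staff row is matched to all departments rows instead of just its own

Fix: Specify the join condition linking the foreign key to the parent id

Corrected query:
SELECT c.id, p.name, c.salary FROM departments p JOIN staff c ON c.dept_id = p.id

Result:
id | name        | salary
---+-------------+-------
1  | Legal       | 103018
2  | Engineering | 173801
3  | Finance     | 81281 
4  | HR          | 67208 
5  | Legal       | 147485
6  | Engineering | 130176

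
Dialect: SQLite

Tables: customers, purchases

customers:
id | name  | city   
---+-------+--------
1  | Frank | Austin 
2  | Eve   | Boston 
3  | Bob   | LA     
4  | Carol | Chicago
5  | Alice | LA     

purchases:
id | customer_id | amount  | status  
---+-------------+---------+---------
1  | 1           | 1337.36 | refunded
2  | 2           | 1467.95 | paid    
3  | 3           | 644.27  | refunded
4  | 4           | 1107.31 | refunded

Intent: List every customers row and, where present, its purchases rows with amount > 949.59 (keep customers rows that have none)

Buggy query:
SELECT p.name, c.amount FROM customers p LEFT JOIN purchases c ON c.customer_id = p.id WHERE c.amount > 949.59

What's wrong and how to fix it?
Bug: Filtering c.amount in WHERE discards the NULL rows produced by LEFT JOIN, turning it into an inner join

Fix: Move the right-table condition into the ON clause so unmatched parents are kept

Corrected query:
SELECT p.name, c.amount FROM customers p LEFT JOIN purchases c ON c.customer_id = p.id AND c.amount > 949.59

Result:
name  | amount 
------+--------
Frank | 1337.36
Eve   | 1467.95
Bob   | NULL   
Carol | 1107.31
Alice | NULL   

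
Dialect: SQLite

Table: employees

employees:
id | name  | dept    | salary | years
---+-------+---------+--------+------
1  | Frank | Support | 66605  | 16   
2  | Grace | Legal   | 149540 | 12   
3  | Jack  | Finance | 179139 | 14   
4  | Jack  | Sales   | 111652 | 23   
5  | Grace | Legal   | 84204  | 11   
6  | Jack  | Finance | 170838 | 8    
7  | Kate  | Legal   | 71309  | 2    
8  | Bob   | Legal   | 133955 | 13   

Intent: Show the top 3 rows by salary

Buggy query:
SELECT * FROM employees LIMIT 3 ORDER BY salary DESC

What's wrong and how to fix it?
Bug: ORDER BY cannot follow LIMIT; LIMIT is the final clause

Fix: Swap the clauses: ORDER BY first, then LIMIT

Corrected query:
SELECT * FROM employees ORDER BY salary DESC LIMIT 3

Result:
id | name  | dept    | salary | years
---+-------+---------+--------+------
3  | Jack  | Finance | 179139 | 14   
6  | Jack  | Finance | 170838 | 8    
2  | Grace | Legal   | 149540 | 12   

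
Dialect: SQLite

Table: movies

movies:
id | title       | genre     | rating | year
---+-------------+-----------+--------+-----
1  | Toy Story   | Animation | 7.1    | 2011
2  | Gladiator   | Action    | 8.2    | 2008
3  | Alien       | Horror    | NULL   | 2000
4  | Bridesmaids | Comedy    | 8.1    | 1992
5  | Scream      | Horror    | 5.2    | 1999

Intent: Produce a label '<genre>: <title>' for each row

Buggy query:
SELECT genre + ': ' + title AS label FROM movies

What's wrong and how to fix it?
Bug: '+' is numeric addition; on text columns SQLite converts them to 0 instead of concatenating

Fix: Use the || operator for string concatenation

Corrected query:
SELECT genre || ': ' || title AS label FROM movies

Result:
label               
--------------------
Animation: Toy Story
Action: Gladiator   
Horror: Alien       
Comedy: Bridesmaids 
Horror: Scream      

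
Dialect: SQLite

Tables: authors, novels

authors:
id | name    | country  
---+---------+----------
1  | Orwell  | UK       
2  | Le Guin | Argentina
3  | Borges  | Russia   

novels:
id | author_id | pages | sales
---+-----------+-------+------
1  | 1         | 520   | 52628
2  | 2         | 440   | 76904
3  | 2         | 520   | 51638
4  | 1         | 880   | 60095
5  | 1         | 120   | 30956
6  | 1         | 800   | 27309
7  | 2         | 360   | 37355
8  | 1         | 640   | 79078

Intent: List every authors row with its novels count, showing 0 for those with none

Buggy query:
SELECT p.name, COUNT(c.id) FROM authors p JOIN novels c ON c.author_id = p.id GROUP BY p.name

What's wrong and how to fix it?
Bug: An inner join excludes parents with zero children

Fix: Switch to LEFT JOIN to retain unmatched parent rows

Corrected query:
SELECT p.name, COUNT(c.id) FROM authors p LEFT JOIN novels c ON c.author_id = p.id GROUP BY p.name

Result:
name    | COUNT(c.id)
--------+------------
Borges  | 0          
Le Guin | 3          
Orwell  | 5          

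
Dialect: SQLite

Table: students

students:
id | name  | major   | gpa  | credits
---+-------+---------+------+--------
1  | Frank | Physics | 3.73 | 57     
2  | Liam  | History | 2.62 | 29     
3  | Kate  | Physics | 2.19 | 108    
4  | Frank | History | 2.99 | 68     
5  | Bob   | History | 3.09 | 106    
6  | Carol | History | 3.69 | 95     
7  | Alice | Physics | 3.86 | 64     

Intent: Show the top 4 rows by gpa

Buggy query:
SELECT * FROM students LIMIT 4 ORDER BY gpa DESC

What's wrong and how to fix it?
Bug: ORDER BY cannot follow LIMIT; LIMIT is the final clause

Fix: Sort with ORDER BY, then apply LIMIT

Corrected query:
SELECT * FROM students ORDER BY gpa DESC LIMIT 4

Result:
id | name  | major   | gpa  | credits
---+-------+---------+------+--------
7  | Alice | Physics | 3.86 | 64     
1  | Frank | Physics | 3.73 | 57     
6  | Carol | History | 3.69 | 95     
5  | Bob   | History | 3.09 | 106    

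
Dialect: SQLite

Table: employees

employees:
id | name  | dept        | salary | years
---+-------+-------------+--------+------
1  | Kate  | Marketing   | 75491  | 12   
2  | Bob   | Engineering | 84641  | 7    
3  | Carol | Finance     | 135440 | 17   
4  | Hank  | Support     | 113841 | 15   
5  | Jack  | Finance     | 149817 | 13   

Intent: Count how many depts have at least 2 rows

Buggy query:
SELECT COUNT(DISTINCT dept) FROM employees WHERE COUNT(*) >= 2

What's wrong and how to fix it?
Bug: COUNT(*) cannot appear in WHERE; the per-group count doesn't exist yet

Fix: Group first with HAVING COUNT(*) >= 2, then COUNT the resulting groups

Corrected query:
SELECT COUNT(*) FROM (SELECT dept FROM employees GROUP BY dept HAVING COUNT(*) >= 2)

Result:
COUNT(*)
--------
1       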